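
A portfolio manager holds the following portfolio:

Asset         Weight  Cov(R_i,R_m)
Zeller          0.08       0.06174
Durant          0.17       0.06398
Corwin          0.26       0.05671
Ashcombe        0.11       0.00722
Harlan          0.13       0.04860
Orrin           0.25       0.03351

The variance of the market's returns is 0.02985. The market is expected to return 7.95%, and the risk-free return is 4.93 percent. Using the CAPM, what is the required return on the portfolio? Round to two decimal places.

β_Zeller = 0.06174 / 0.02985 = 2.0683
β_Durant = 0.06398 / 0.02985 = 2.1434
β_Corwin = 0.05671 / 0.02985 = 1.8998
β_Ashcombe = 0.00722 / 0.02985 = 0.2419
β_Harlan = 0.04860 / 0.02985 = 1.6281
β_Orrin = 0.03351 / 0.02985 = 1.1226
β_P = Σ w_i β_i = 0.08×2.0683 + 0.17×2.1434 + 0.26×1.8998 + 0.11×0.2419 + 0.13×1.6281 + 0.25×1.1226 = 1.5427
MRP = 7.95% − 4.93% = 3.02%
E(R_P) = R_f + β_P × MRP = 4.93% + 1.5427 × 3.02% = 9.59%

9.59%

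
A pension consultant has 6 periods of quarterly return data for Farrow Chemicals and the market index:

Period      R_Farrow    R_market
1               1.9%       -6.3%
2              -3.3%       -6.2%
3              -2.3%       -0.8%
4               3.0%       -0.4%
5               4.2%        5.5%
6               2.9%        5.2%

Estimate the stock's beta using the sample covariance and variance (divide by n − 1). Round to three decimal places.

0.375

Mean R_i = (1.9 − 3.3 − 2.3 + 3.0 + 4.2 + 2.9) / 6 = 1.0667%
Mean R_m = (-6.3 − 6.2 − 0.8 − 0.4 + 5.5 + 5.2) / 6 = -0.5000%
Σ(R_i − R̄_i)(R_m − R̄_m) = 50.5100  ⇒  Cov = 50.5100 / 5 = 10.1020
Σ(R_m − R̄_m)² = 134.7200  ⇒  Var(R_m) = 134.7200 / 5 = 26.9440
β = Cov / Var(R_m) = 10.1020 / 26.9440 = 0.3749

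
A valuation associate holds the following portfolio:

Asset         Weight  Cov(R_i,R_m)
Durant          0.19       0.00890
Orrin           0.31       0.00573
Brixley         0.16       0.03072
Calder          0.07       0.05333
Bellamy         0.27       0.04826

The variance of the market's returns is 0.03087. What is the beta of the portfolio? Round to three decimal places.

β_Durant = 0.00890 / 0.03087 = 0.2883
β_Orrin = 0.00573 / 0.03087 = 0.1856
β_Brixley = 0.03072 / 0.03087 = 0.9951
β_Calder = 0.05333 / 0.03087 = 1.7276
β_Bellamy = 0.04826 / 0.03087 = 1.5633
β_P = Σ w_i β_i = 0.19×0.2883 + 0.31×0.1856 + 0.16×0.9951 + 0.07×1.7276 + 0.27×1.5633 = 0.8146

0.815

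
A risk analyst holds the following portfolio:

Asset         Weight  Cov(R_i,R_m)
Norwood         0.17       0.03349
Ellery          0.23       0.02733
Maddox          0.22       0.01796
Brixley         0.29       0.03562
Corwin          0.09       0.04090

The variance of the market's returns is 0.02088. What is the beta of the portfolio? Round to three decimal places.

1.434

β_Norwood = 0.03349 / 0.02088 = 1.6039
β_Ellery = 0.02733 / 0.02088 = 1.3089
β_Maddox = 0.01796 / 0.02088 = 0.8602
β_Brixley = 0.03562 / 0.02088 = 1.7059
β_Corwin = 0.04090 / 0.02088 = 1.9588
β_P = Σ w_i β_i = 0.17×1.6039 + 0.23×1.3089 + 0.22×0.8602 + 0.29×1.7059 + 0.09×1.9588 = 1.4340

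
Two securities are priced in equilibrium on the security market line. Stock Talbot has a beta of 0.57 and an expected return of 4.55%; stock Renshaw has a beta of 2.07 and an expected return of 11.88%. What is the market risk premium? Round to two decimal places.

Both satisfy E(R) = R_f + β·MRP, so the slope of the SML is
MRP = (11.88% − 4.55%) / (2.07 − 0.57) = 7.33% / 1.50 = 4.8867%

4.89%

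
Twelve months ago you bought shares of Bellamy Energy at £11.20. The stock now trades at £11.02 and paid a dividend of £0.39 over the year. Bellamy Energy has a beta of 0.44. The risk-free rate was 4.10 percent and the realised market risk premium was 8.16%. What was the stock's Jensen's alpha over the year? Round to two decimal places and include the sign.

Realised HPR = (P1 + D1 − P0) / P0 = (11.02 + 0.39 − 11.20) / 11.20 = 0.21 / 11.20 = 1.8750%
CAPM required = R_f + β·MRP = 4.10% + 0.44 × 8.16% = 7.6904%
α = realised − required = 1.8750% − 7.6904% = -5.82%

-5.82%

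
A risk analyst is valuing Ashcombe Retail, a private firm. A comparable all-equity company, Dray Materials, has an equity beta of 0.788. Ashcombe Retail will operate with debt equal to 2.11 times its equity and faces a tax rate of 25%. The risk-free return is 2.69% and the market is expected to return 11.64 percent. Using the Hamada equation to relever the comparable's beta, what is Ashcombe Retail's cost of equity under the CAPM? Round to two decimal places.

20.90%

β_L = β_U × [1 + (1 − t)(D/E)] = 0.788 × [1 + (1 − 0.25) × 2.11]
    = 0.788 × [1 + 0.75 × 2.11] = 0.788 × 2.5825 = 2.0350
MRP = 11.64% − 2.69% = 8.95%
E(R) = R_f + β_L × MRP = 2.69% + 2.0350 × 8.95% = 20.90%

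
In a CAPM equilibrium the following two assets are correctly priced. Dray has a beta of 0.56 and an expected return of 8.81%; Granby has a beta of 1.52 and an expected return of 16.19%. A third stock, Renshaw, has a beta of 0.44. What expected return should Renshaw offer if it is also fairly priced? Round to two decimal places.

MRP (SML slope) = (16.19% − 8.81%) / (1.52 − 0.56) = 7.38% / 0.96 = 7.6875%
R_f (intercept) = 8.81% − 0.56 × 7.6875% = 4.5050%
E(R_Renshaw) = R_f + β × MRP = 4.5050% + 0.44 × 7.6875% = 7.89%

7.89%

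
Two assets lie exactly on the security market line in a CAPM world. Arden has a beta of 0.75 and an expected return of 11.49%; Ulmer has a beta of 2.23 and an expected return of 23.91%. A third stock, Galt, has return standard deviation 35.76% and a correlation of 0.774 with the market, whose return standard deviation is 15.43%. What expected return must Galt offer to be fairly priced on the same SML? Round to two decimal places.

20.25%

MRP = (23.91% − 11.49%) / (2.23 − 0.75) = 8.3919%
R_f = 11.49% − 0.75 × 8.3919% = 5.1961%
β_Galt = ρ·σ_i/σ_m = 0.774 × 35.76 / 15.43 = 1.7938
E(R_Galt) = R_f + β × MRP = 5.1961% + 1.7938 × 8.3919% = 20.25%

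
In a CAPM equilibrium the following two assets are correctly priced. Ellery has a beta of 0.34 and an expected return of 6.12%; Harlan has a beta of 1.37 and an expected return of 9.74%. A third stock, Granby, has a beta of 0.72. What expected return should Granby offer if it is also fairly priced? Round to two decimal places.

MRP (SML slope) = (9.74% − 6.12%) / (1.37 − 0.34) = 3.62% / 1.03 = 3.5146%
R_f (intercept) = 6.12% − 0.34 × 3.5146% = 4.9250%
E(R_Granby) = R_f + β × MRP = 4.9250% + 0.72 × 3.5146% = 7.46%

7.46%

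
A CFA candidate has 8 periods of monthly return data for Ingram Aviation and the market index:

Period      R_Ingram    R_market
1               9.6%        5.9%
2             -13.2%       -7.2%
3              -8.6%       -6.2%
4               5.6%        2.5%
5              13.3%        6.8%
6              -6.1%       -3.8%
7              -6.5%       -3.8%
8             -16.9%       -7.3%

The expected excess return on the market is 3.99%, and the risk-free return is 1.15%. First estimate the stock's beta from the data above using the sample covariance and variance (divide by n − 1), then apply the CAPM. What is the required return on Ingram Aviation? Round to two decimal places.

Mean R_i = (9.6 − 13.2 − 8.6 + 5.6 + 13.3 − 6.1 − 6.5 − 16.9) / 8 = -2.8500%
Mean R_m = (5.9 − 7.2 − 6.2 + 2.5 + 6.8 − 3.8 − 3.8 − 7.3) / 8 = -1.6375%
Σ(R_i − R̄_i)(R_m − R̄_m) = 443.3550  ⇒  Cov = 443.3550 / 7 = 63.3364
Σ(R_m − R̄_m)² = 238.2988  ⇒  Var(R_m) = 238.2988 / 7 = 34.0427
β = Cov / Var(R_m) = 63.3364 / 34.0427 = 1.8605
E(R) = R_f + β × MRP = 1.15% + 1.8605 × 3.99% = 8.57%

8.57%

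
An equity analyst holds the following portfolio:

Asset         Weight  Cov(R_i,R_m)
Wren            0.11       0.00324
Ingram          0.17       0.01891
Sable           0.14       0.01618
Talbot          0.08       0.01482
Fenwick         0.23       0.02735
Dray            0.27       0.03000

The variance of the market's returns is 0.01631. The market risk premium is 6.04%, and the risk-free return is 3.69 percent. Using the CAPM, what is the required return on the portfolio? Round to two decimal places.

11.62%

β_Wren = 0.00324 / 0.01631 = 0.1987
β_Ingram = 0.01891 / 0.01631 = 1.1594
β_Sable = 0.01618 / 0.01631 = 0.9920
β_Talbot = 0.01482 / 0.01631 = 0.9086
β_Fenwick = 0.02735 / 0.01631 = 1.6769
β_Dray = 0.03000 / 0.01631 = 1.8394
β_P = Σ w_i β_i = 0.11×0.1987 + 0.17×1.1594 + 0.14×0.9920 + 0.08×0.9086 + 0.23×1.6769 + 0.27×1.8394 = 1.3128
E(R_P) = R_f + β_P × MRP = 3.69% + 1.3128 × 6.04% = 11.62%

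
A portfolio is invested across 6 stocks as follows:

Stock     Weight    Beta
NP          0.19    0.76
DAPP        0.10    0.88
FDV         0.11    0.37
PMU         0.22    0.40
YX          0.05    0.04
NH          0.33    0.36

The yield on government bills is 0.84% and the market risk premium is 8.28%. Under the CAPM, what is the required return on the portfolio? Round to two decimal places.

β_P = Σ w_i β_i = 0.19×0.76 + 0.10×0.88 + 0.11×0.37 + 0.22×0.40 + 0.05×0.04 + 0.33×0.36 = 0.4819
E(R_P) = R_f + β_P × MRP = 0.84% + 0.4819 × 8.28% = 4.83%

4.83%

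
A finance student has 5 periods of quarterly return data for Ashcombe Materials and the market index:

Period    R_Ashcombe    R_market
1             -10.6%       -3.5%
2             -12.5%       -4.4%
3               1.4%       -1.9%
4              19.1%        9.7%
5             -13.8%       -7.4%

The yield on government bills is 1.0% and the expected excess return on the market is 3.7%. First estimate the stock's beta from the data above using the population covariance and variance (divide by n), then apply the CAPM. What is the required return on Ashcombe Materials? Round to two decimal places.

8.54%

Mean R_i = (-10.6 − 12.5 + 1.4 + 19.1 − 13.8) / 5 = -3.2800%
Mean R_m = (-3.5 − 4.4 − 1.9 + 9.7 − 7.4) / 5 = -1.5000%
Σ(R_i − R̄_i)(R_m − R̄_m) = 352.2300  ⇒  Cov = 352.2300 / 5 = 70.4460
Σ(R_m − R̄_m)² = 172.8200  ⇒  Var(R_m) = 172.8200 / 5 = 34.5640
β = Cov / Var(R_m) = 70.4460 / 34.5640 = 2.0381
E(R) = R_f + β × MRP = 1.0% + 2.0381 × 3.7% = 8.54%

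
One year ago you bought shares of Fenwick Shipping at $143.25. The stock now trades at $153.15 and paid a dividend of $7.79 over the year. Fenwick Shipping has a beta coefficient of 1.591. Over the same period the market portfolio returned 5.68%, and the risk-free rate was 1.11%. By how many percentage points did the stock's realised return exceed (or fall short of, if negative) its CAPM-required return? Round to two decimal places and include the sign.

+3.97%

Realised HPR = (P1 + D1 − P0) / P0 = (153.15 + 7.79 − 143.25) / 143.25 = 17.69 / 143.25 = 12.3490%
MRP = 5.68% − 1.11% = 4.57%
CAPM required = R_f + β·MRP = 1.11% + 1.591 × 4.57% = 8.38087%
α = realised − required = 12.3490% − 8.38087% = +3.97%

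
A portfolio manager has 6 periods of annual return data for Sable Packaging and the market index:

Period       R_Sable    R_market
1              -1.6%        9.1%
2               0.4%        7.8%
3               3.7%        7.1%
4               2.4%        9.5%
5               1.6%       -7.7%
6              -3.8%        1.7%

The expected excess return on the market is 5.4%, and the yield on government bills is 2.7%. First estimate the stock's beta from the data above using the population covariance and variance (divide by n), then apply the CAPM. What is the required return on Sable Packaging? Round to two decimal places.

Mean R_i = (-1.6 + 0.4 + 3.7 + 2.4 + 1.6 − 3.8) / 6 = 0.4500%
Mean R_m = (9.1 + 7.8 + 7.1 + 9.5 − 7.7 + 1.7) / 6 = 4.5833%
Σ(R_i − R̄_i)(R_m − R̄_m) = 6.4750  ⇒  Cov = 6.4750 / 6 = 1.0792
Σ(R_m − R̄_m)² = 220.4483  ⇒  Var(R_m) = 220.4483 / 6 = 36.7414
β = Cov / Var(R_m) = 1.0792 / 36.7414 = 0.0294
E(R) = R_f + β × MRP = 2.7% + 0.0294 × 5.4% = 2.86%

2.86%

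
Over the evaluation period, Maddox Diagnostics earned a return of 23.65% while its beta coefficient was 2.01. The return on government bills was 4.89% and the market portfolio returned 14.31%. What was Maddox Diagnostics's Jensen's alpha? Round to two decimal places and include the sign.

Market excess return = 14.31% − 4.89% = 9.42%
CAPM benchmark = R_f + β(R_m − R_f) = 4.89% + 2.01 × 9.42% = 23.8242%
α = actual − benchmark = 23.65% − 23.8242% = -0.17%

-0.17%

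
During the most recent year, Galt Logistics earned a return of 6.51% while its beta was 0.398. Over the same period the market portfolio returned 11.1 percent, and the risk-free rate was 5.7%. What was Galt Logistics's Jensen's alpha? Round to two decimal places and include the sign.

-1.34%

Market excess return = 11.1% − 5.7% = 5.40%
CAPM benchmark = R_f + β(R_m − R_f) = 5.7% + 0.398 × 5.4% = 7.8492%
α = actual − benchmark = 6.51% − 7.8492% = -1.34%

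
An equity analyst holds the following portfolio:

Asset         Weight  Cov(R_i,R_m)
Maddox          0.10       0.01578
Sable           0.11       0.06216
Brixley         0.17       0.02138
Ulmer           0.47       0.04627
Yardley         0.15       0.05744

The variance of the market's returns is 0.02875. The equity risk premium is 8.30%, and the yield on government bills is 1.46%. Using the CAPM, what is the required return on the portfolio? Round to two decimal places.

13.70%

β_Maddox = 0.01578 / 0.02875 = 0.5489
β_Sable = 0.06216 / 0.02875 = 2.1621
β_Brixley = 0.02138 / 0.02875 = 0.7437
β_Ulmer = 0.04627 / 0.02875 = 1.6094
β_Yardley = 0.05744 / 0.02875 = 1.9979
β_P = Σ w_i β_i = 0.10×0.5489 + 0.11×2.1621 + 0.17×0.7437 + 0.47×1.6094 + 0.15×1.9979 = 1.4753
E(R_P) = R_f + β_P × MRP = 1.46% + 1.4753 × 8.30% = 13.70%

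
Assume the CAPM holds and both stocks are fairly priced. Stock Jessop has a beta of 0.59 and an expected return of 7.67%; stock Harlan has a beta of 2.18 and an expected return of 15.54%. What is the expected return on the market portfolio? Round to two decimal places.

Both satisfy E(R) = R_f + β·MRP, so the slope of the SML is
MRP = (15.54% − 7.67%) / (2.18 − 0.59) = 7.87% / 1.59 = 4.9497%
R_f = E(R_Jessop) − β_Jessop·MRP = 7.67% − 0.59 × 4.9497% = 4.7497%
E(R_m) = R_f + MRP = 4.7497% + 4.9497% = 9.70%

9.70%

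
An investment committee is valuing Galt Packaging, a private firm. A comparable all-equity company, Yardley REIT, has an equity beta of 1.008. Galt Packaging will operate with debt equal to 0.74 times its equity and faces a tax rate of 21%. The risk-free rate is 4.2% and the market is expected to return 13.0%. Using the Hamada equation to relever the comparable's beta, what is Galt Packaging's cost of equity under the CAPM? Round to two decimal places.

18.26%

β_L = β_U × [1 + (1 − t)(D/E)] = 1.008 × [1 + (1 − 0.21) × 0.74]
    = 1.008 × [1 + 0.79 × 0.74] = 1.008 × 1.5846 = 1.5973
MRP = 13.0% − 4.2% = 8.80%
E(R) = R_f + β_L × MRP = 4.2% + 1.5973 × 8.8% = 18.26%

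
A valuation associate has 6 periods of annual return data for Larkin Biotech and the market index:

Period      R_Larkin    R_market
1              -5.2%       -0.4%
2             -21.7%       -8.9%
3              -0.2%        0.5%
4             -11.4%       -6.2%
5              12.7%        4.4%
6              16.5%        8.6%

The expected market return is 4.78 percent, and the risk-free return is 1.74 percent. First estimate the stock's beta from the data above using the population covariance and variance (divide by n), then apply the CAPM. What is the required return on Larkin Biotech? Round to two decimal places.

Mean R_i = (-5.2 − 21.7 − 0.2 − 11.4 + 12.7 + 16.5) / 6 = -1.5500%
Mean R_m = (-0.4 − 8.9 + 0.5 − 6.2 + 4.4 + 8.6) / 6 = -0.3333%
Σ(R_i − R̄_i)(R_m − R̄_m) = 460.4700  ⇒  Cov = 460.4700 / 6 = 76.7450
Σ(R_m − R̄_m)² = 210.7133  ⇒  Var(R_m) = 210.7133 / 6 = 35.1189
β = Cov / Var(R_m) = 76.7450 / 35.1189 = 2.1853
MRP = 4.78% − 1.74% = 3.04%
E(R) = R_f + β × MRP = 1.74% + 2.1853 × 3.04% = 8.38%

8.38%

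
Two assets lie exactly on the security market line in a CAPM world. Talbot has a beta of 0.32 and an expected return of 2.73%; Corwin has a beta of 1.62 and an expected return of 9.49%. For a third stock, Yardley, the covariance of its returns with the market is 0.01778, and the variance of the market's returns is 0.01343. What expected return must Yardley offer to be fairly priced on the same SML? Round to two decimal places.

7.95%

MRP = (9.49% − 2.73%) / (1.62 − 0.32) = 5.2000%
R_f = 2.73% − 0.32 × 5.2000% = 1.0660%
β_Yardley = Cov / Var(R_m) = 0.01778 / 0.01343 = 1.3239
E(R_Yardley) = R_f + β × MRP = 1.0660% + 1.3239 × 5.2000% = 7.95%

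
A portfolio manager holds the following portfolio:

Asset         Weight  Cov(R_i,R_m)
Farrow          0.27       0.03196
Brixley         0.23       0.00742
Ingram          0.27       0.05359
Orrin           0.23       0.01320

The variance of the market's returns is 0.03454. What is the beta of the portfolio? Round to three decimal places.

β_Farrow = 0.03196 / 0.03454 = 0.9253
β_Brixley = 0.00742 / 0.03454 = 0.2148
β_Ingram = 0.05359 / 0.03454 = 1.5515
β_Orrin = 0.01320 / 0.03454 = 0.3822
β_P = Σ w_i β_i = 0.27×0.9253 + 0.23×0.2148 + 0.27×1.5515 + 0.23×0.3822 = 0.8060

0.806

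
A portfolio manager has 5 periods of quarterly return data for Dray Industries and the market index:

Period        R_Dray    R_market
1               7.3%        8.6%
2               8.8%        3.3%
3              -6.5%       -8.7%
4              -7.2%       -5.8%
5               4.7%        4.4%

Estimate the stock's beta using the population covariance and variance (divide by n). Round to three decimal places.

Mean R_i = (7.3 + 8.8 − 6.5 − 7.2 + 4.7) / 5 = 1.4200%
Mean R_m = (8.6 + 3.3 − 8.7 − 5.8 + 4.4) / 5 = 0.3600%
Σ(R_i − R̄_i)(R_m − R̄_m) = 208.2540  ⇒  Cov = 208.2540 / 5 = 41.6508
Σ(R_m − R̄_m)² = 212.8920  ⇒  Var(R_m) = 212.8920 / 5 = 42.5784
β = Cov / Var(R_m) = 41.6508 / 42.5784 = 0.9782

0.978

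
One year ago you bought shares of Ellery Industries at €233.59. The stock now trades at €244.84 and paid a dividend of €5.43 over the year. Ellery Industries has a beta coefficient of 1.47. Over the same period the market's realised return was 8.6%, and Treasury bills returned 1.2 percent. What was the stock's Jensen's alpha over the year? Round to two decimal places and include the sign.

Realised HPR = (P1 + D1 − P0) / P0 = (244.84 + 5.43 − 233.59) / 233.59 = 16.68 / 233.59 = 7.1407%
MRP = 8.6% − 1.2% = 7.40%
CAPM required = R_f + β·MRP = 1.2% + 1.47 × 7.4% = 12.0780%
α = realised − required = 7.1407% − 12.0780% = -4.94%

-4.94%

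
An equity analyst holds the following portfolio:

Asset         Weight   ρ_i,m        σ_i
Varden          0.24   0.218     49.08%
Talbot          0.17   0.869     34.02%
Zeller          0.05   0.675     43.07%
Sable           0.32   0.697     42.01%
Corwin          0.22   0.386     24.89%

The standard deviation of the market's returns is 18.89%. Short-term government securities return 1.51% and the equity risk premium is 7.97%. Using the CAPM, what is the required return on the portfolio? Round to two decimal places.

β_Varden = 0.218 × 49.08% / 18.89% = 0.5664
β_Talbot = 0.869 × 34.02% / 18.89% = 1.5650
β_Zeller = 0.675 × 43.07% / 18.89% = 1.5390
β_Sable = 0.697 × 42.01% / 18.89% = 1.5501
β_Corwin = 0.386 × 24.89% / 18.89% = 0.5086
β_P = Σ w_i β_i = 0.24×0.5664 + 0.17×1.5650 + 0.05×1.5390 + 0.32×1.5501 + 0.22×0.5086 = 1.0869
E(R_P) = R_f + β_P × MRP = 1.51% + 1.0869 × 7.97% = 10.17%

10.17%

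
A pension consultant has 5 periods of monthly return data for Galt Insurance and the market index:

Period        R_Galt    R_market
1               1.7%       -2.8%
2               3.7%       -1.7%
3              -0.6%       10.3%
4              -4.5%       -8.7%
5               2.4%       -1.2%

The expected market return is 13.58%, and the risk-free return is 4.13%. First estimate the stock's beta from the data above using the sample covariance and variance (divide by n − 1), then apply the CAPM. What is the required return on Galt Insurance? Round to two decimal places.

5.18%

Mean R_i = (1.7 + 3.7 − 0.6 − 4.5 + 2.4) / 5 = 0.5400%
Mean R_m = (-2.8 − 1.7 + 10.3 − 8.7 − 1.2) / 5 = -0.8200%
Σ(R_i − R̄_i)(R_m − R̄_m) = 21.2540  ⇒  Cov = 21.2540 / 4 = 5.3135
Σ(R_m − R̄_m)² = 190.5880  ⇒  Var(R_m) = 190.5880 / 4 = 47.6470
β = Cov / Var(R_m) = 5.3135 / 47.6470 = 0.1115
MRP = 13.58% − 4.13% = 9.45%
E(R) = R_f + β × MRP = 4.13% + 0.1115 × 9.45% = 5.18%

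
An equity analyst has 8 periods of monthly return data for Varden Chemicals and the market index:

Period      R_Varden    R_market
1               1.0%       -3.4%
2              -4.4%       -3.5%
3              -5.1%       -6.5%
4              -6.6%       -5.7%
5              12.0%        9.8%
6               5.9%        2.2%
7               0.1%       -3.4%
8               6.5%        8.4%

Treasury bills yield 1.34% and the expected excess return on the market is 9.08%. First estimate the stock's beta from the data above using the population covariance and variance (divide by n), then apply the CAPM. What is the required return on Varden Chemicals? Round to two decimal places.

10.07%

Mean R_i = (1.0 − 4.4 − 5.1 − 6.6 + 12.0 + 5.9 + 0.1 + 6.5) / 8 = 1.1750%
Mean R_m = (-3.4 − 3.5 − 6.5 − 5.7 + 9.8 + 2.2 − 3.4 + 8.4) / 8 = -0.2625%
Σ(R_i − R̄_i)(R_m − R̄_m) = 270.0775  ⇒  Cov = 270.0775 / 8 = 33.7597
Σ(R_m − R̄_m)² = 280.9988  ⇒  Var(R_m) = 280.9988 / 8 = 35.1249
β = Cov / Var(R_m) = 33.7597 / 35.1249 = 0.9611
E(R) = R_f + β × MRP = 1.34% + 0.9611 × 9.08% = 10.07%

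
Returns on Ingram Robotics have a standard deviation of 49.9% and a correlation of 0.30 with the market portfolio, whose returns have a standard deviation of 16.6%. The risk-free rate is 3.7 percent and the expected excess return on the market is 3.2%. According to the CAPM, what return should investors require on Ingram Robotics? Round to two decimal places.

β = ρ × σ_i / σ_m = 0.30 × 49.9% / 16.6% = 0.9018
E(R) = 3.7% + 0.9018 × 3.2% = 6.59%

6.59%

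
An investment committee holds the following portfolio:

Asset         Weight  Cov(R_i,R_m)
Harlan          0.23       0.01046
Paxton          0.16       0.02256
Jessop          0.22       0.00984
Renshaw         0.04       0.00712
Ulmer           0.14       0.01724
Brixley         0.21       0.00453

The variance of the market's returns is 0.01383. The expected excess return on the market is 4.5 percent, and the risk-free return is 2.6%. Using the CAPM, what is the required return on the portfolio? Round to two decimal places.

β_Harlan = 0.01046 / 0.01383 = 0.7563
β_Paxton = 0.02256 / 0.01383 = 1.6312
β_Jessop = 0.00984 / 0.01383 = 0.7115
β_Renshaw = 0.00712 / 0.01383 = 0.5148
β_Ulmer = 0.01724 / 0.01383 = 1.2466
β_Brixley = 0.00453 / 0.01383 = 0.3275
β_P = Σ w_i β_i = 0.23×0.7563 + 0.16×1.6312 + 0.22×0.7115 + 0.04×0.5148 + 0.14×1.2466 + 0.21×0.3275 = 0.8554
E(R_P) = R_f + β_P × MRP = 2.6% + 0.8554 × 4.5% = 6.45%

6.45%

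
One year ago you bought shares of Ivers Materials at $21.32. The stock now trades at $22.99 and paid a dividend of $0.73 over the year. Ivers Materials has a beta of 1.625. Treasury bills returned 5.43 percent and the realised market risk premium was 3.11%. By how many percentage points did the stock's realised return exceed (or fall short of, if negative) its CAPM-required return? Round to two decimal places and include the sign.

+0.77%

Realised HPR = (P1 + D1 − P0) / P0 = (22.99 + 0.73 − 21.32) / 21.32 = 2.40 / 21.32 = 11.2570%
CAPM required = R_f + β·MRP = 5.43% + 1.625 × 3.11% = 10.48375%
α = realised − required = 11.2570% − 10.48375% = +0.77%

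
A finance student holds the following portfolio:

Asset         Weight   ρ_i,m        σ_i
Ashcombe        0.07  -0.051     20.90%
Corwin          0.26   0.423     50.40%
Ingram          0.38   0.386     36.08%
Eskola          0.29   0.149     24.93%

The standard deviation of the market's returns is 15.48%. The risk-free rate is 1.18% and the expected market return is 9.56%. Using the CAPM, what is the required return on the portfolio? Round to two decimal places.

7.59%

β_Ashcombe = -0.051 × 20.90% / 15.48% = -0.0689
β_Corwin = 0.423 × 50.40% / 15.48% = 1.3772
β_Ingram = 0.386 × 36.08% / 15.48% = 0.8997
β_Eskola = 0.149 × 24.93% / 15.48% = 0.2400
β_P = Σ w_i β_i = 0.07×-0.0689 + 0.26×1.3772 + 0.38×0.8997 + 0.29×0.2400 = 0.7647
MRP = 9.56% − 1.18% = 8.38%
E(R_P) = R_f + β_P × MRP = 1.18% + 0.7647 × 8.38% = 7.59%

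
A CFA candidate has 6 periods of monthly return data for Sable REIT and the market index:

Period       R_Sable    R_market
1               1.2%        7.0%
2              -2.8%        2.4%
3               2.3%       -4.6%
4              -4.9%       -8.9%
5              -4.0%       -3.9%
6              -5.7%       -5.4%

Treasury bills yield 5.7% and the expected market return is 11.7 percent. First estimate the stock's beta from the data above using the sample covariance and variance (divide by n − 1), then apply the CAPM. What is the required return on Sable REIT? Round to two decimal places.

7.47%

Mean R_i = (1.2 − 2.8 + 2.3 − 4.9 − 4.0 − 5.7) / 6 = -2.3167%
Mean R_m = (7.0 + 2.4 − 4.6 − 8.9 − 3.9 − 5.4) / 6 = -2.2333%
Σ(R_i − R̄_i)(R_m − R̄_m) = 50.0467  ⇒  Cov = 50.0467 / 5 = 10.0093
Σ(R_m − R̄_m)² = 169.5733  ⇒  Var(R_m) = 169.5733 / 5 = 33.9147
β = Cov / Var(R_m) = 10.0093 / 33.9147 = 0.2951
MRP = 11.7% − 5.7% = 6.00%
E(R) = R_f + β × MRP = 5.7% + 0.2951 × 6.0% = 7.47%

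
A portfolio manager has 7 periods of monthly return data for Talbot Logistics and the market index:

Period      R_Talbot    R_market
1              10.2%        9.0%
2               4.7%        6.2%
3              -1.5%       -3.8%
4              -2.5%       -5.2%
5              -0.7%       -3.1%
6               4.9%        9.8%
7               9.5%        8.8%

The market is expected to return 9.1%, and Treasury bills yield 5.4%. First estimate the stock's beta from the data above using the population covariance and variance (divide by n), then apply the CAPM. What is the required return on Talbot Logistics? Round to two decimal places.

Mean R_i = (10.2 + 4.7 − 1.5 − 2.5 − 0.7 + 4.9 + 9.5) / 7 = 3.5143%
Mean R_m = (9.0 + 6.2 − 3.8 − 5.2 − 3.1 + 9.8 + 8.8) / 7 = 3.1000%
Σ(R_i − R̄_i)(R_m − R̄_m) = 197.1700  ⇒  Cov = 197.1700 / 7 = 28.1671
Σ(R_m − R̄_m)² = 276.7400  ⇒  Var(R_m) = 276.7400 / 7 = 39.5343
β = Cov / Var(R_m) = 28.1671 / 39.5343 = 0.7125
MRP = 9.1% − 5.4% = 3.70%
E(R) = R_f + β × MRP = 5.4% + 0.7125 × 3.7% = 8.04%

8.04%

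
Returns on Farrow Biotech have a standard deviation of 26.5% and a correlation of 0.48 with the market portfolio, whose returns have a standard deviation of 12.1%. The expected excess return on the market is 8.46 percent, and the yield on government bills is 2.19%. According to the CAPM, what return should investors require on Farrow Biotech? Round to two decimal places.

11.08%

β = ρ × σ_i / σ_m = 0.48 × 26.5% / 12.1% = 1.0512
E(R) = 2.19% + 1.0512 × 8.46% = 11.08%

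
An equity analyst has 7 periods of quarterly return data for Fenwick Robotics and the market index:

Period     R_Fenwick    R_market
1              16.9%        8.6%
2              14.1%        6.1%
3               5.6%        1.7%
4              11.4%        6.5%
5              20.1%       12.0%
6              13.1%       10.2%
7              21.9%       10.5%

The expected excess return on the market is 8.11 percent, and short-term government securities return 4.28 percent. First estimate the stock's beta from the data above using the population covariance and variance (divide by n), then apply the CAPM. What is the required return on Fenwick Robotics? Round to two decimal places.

Mean R_i = (16.9 + 14.1 + 5.6 + 11.4 + 20.1 + 13.1 + 21.9) / 7 = 14.7286%
Mean R_m = (8.6 + 6.1 + 1.7 + 6.5 + 12.0 + 10.2 + 10.5) / 7 = 7.9429%
Σ(R_i − R̄_i)(R_m − R̄_m) = 100.8314  ⇒  Cov = 100.8314 / 7 = 14.4045
Σ(R_m − R̄_m)² = 72.9771  ⇒  Var(R_m) = 72.9771 / 7 = 10.4253
β = Cov / Var(R_m) = 14.4045 / 10.4253 = 1.3817
E(R) = R_f + β × MRP = 4.28% + 1.3817 × 8.11% = 15.49%

15.49%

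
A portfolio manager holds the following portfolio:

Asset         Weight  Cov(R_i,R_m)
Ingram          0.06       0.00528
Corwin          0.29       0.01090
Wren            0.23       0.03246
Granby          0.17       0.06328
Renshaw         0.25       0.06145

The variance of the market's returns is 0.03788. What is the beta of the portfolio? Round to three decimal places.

β_Ingram = 0.00528 / 0.03788 = 0.1394
β_Corwin = 0.01090 / 0.03788 = 0.2878
β_Wren = 0.03246 / 0.03788 = 0.8569
β_Granby = 0.06328 / 0.03788 = 1.6705
β_Renshaw = 0.06145 / 0.03788 = 1.6222
β_P = Σ w_i β_i = 0.06×0.1394 + 0.29×0.2878 + 0.23×0.8569 + 0.17×1.6705 + 0.25×1.6222 = 0.9784

0.978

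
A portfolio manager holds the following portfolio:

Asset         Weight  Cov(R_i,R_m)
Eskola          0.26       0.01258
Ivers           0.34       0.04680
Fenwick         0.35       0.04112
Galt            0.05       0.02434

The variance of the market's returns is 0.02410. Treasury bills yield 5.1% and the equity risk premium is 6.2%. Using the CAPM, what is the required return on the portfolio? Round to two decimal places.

β_Eskola = 0.01258 / 0.02410 = 0.5220
β_Ivers = 0.04680 / 0.02410 = 1.9419
β_Fenwick = 0.04112 / 0.02410 = 1.7062
β_Galt = 0.02434 / 0.02410 = 1.0100
β_P = Σ w_i β_i = 0.26×0.5220 + 0.34×1.9419 + 0.35×1.7062 + 0.05×1.0100 = 1.4436
E(R_P) = R_f + β_P × MRP = 5.1% + 1.4436 × 6.2% = 14.05%

14.05%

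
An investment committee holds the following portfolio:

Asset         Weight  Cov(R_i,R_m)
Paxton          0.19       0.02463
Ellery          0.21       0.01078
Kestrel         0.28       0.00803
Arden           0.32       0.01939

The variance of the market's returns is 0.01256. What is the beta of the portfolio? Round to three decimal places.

1.226

β_Paxton = 0.02463 / 0.01256 = 1.9610
β_Ellery = 0.01078 / 0.01256 = 0.8583
β_Kestrel = 0.00803 / 0.01256 = 0.6393
β_Arden = 0.01939 / 0.01256 = 1.5438
β_P = Σ w_i β_i = 0.19×1.9610 + 0.21×0.8583 + 0.28×0.6393 + 0.32×1.5438 = 1.2259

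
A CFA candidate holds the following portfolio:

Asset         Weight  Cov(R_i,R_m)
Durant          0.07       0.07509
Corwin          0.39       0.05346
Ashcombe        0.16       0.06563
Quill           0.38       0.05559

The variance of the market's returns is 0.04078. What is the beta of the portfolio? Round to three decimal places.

1.416

β_Durant = 0.07509 / 0.04078 = 1.8413
β_Corwin = 0.05346 / 0.04078 = 1.3109
β_Ashcombe = 0.06563 / 0.04078 = 1.6094
β_Quill = 0.05559 / 0.04078 = 1.3632
β_P = Σ w_i β_i = 0.07×1.8413 + 0.39×1.3109 + 0.16×1.6094 + 0.38×1.3632 = 1.4157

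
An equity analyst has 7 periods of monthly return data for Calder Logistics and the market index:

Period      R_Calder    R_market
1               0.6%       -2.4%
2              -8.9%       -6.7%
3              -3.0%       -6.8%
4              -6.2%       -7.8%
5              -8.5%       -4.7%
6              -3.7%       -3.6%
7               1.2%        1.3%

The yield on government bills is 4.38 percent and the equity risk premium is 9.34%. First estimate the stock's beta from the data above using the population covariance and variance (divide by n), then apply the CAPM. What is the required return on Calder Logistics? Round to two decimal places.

13.25%

Mean R_i = (0.6 − 8.9 − 3.0 − 6.2 − 8.5 − 3.7 + 1.2) / 7 = -4.0714%
Mean R_m = (-2.4 − 6.7 − 6.8 − 7.8 − 4.7 − 3.6 + 1.3) / 7 = -4.3857%
Σ(R_i − R̄_i)(R_m − R̄_m) = 56.7871  ⇒  Cov = 56.7871 / 7 = 8.1124
Σ(R_m − R̄_m)² = 59.8286  ⇒  Var(R_m) = 59.8286 / 7 = 8.5469
β = Cov / Var(R_m) = 8.1124 / 8.5469 = 0.9492
E(R) = R_f + β × MRP = 4.38% + 0.9492 × 9.34% = 13.25%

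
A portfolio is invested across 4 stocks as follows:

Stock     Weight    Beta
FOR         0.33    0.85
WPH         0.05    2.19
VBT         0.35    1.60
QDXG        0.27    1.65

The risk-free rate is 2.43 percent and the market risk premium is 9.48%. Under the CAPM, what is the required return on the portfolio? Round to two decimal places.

β_P = Σ w_i β_i = 0.33×0.85 + 0.05×2.19 + 0.35×1.60 + 0.27×1.65 = 1.3955
E(R_P) = R_f + β_P × MRP = 2.43% + 1.3955 × 9.48% = 15.66%

15.66%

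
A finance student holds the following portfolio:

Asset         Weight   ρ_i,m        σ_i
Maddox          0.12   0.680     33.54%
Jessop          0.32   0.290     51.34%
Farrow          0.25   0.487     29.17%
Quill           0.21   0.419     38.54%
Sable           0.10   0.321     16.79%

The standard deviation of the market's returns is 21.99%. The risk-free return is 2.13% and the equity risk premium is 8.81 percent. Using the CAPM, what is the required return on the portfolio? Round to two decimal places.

8.13%

β_Maddox = 0.680 × 33.54% / 21.99% = 1.0372
β_Jessop = 0.290 × 51.34% / 21.99% = 0.6771
β_Farrow = 0.487 × 29.17% / 21.99% = 0.6460
β_Quill = 0.419 × 38.54% / 21.99% = 0.7343
β_Sable = 0.321 × 16.79% / 21.99% = 0.2451
β_P = Σ w_i β_i = 0.12×1.0372 + 0.32×0.6771 + 0.25×0.6460 + 0.21×0.7343 + 0.10×0.2451 = 0.6813
E(R_P) = R_f + β_P × MRP = 2.13% + 0.6813 × 8.81% = 8.13%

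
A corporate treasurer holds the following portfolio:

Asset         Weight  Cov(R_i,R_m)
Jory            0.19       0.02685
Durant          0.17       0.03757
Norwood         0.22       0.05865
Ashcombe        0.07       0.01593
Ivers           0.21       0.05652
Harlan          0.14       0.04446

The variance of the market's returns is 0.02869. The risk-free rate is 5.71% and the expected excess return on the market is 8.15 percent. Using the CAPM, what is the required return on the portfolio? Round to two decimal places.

18.10%

β_Jory = 0.02685 / 0.02869 = 0.9359
β_Durant = 0.03757 / 0.02869 = 1.3095
β_Norwood = 0.05865 / 0.02869 = 2.0443
β_Ashcombe = 0.01593 / 0.02869 = 0.5552
β_Ivers = 0.05652 / 0.02869 = 1.9700
β_Harlan = 0.04446 / 0.02869 = 1.5497
β_P = Σ w_i β_i = 0.19×0.9359 + 0.17×1.3095 + 0.22×2.0443 + 0.07×0.5552 + 0.21×1.9700 + 0.14×1.5497 = 1.5197
E(R_P) = R_f + β_P × MRP = 5.71% + 1.5197 × 8.15% = 18.10%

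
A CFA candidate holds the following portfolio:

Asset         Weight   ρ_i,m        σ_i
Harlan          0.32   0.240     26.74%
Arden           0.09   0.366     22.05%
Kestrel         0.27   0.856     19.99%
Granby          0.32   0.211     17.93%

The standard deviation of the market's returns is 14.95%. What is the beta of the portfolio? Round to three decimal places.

β_Harlan = 0.240 × 26.74% / 14.95% = 0.4293
β_Arden = 0.366 × 22.05% / 14.95% = 0.5398
β_Kestrel = 0.856 × 19.99% / 14.95% = 1.1446
β_Granby = 0.211 × 17.93% / 14.95% = 0.2531
β_P = Σ w_i β_i = 0.32×0.4293 + 0.09×0.5398 + 0.27×1.1446 + 0.32×0.2531 = 0.5760

0.576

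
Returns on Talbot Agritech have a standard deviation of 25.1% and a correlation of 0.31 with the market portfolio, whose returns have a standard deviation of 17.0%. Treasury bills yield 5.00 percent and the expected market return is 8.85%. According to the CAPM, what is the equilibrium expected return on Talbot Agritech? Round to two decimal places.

β = ρ × σ_i / σ_m = 0.31 × 25.1% / 17.0% = 0.4577
MRP = 8.85% − 5.00% = 3.85%
E(R) = 5.00% + 0.4577 × 3.85% = 6.76%

6.76%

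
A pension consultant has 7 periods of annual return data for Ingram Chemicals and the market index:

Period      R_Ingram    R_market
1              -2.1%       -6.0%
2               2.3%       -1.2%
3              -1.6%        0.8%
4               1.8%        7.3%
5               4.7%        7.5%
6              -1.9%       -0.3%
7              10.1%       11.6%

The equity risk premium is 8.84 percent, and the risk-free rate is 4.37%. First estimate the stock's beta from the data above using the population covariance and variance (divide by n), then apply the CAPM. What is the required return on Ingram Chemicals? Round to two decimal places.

9.72%

Mean R_i = (-2.1 + 2.3 − 1.6 + 1.8 + 4.7 − 1.9 + 10.1) / 7 = 1.9000%
Mean R_m = (-6.0 − 1.2 + 0.8 + 7.3 + 7.5 − 0.3 + 11.6) / 7 = 2.8143%
Σ(R_i − R̄_i)(R_m − R̄_m) = 137.2500  ⇒  Cov = 137.2500 / 7 = 19.6071
Σ(R_m − R̄_m)² = 226.8286  ⇒  Var(R_m) = 226.8286 / 7 = 32.4041
β = Cov / Var(R_m) = 19.6071 / 32.4041 = 0.6051
E(R) = R_f + β × MRP = 4.37% + 0.6051 × 8.84% = 9.72%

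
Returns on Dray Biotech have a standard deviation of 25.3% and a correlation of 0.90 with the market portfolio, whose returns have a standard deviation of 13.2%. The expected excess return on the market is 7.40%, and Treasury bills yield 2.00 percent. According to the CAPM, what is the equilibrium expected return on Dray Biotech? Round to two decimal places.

14.77%

β = ρ × σ_i / σ_m = 0.90 × 25.3% / 13.2% = 1.7250
E(R) = 2.00% + 1.7250 × 7.40% = 14.77%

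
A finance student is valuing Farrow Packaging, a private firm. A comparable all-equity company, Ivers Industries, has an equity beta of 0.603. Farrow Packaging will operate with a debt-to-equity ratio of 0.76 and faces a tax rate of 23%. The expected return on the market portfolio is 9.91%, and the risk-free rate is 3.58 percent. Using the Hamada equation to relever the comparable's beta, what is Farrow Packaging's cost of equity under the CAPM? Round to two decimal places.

9.63%

β_L = β_U × [1 + (1 − t)(D/E)] = 0.603 × [1 + (1 − 0.23) × 0.76]
    = 0.603 × [1 + 0.77 × 0.76] = 0.603 × 1.5852 = 0.9559
MRP = 9.91% − 3.58% = 6.33%
E(R) = R_f + β_L × MRP = 3.58% + 0.9559 × 6.33% = 9.63%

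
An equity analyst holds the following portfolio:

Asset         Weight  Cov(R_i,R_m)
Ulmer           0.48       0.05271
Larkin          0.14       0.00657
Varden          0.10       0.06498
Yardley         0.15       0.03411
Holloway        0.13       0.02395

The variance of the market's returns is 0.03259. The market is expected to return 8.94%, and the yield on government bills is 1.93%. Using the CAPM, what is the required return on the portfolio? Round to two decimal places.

β_Ulmer = 0.05271 / 0.03259 = 1.6174
β_Larkin = 0.00657 / 0.03259 = 0.2016
β_Varden = 0.06498 / 0.03259 = 1.9939
β_Yardley = 0.03411 / 0.03259 = 1.0466
β_Holloway = 0.02395 / 0.03259 = 0.7349
β_P = Σ w_i β_i = 0.48×1.6174 + 0.14×0.2016 + 0.10×1.9939 + 0.15×1.0466 + 0.13×0.7349 = 1.2565
MRP = 8.94% − 1.93% = 7.01%
E(R_P) = R_f + β_P × MRP = 1.93% + 1.2565 × 7.01% = 10.74%

10.74%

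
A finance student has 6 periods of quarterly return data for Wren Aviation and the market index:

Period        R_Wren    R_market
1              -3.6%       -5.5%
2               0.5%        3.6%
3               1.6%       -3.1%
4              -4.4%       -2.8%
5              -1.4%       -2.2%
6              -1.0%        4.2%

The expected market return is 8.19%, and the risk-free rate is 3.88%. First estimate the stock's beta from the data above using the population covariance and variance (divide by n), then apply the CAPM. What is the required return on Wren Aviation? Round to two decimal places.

4.98%

Mean R_i = (-3.6 + 0.5 + 1.6 − 4.4 − 1.4 − 1.0) / 6 = -1.3833%
Mean R_m = (-5.5 + 3.6 − 3.1 − 2.8 − 2.2 + 4.2) / 6 = -0.9667%
Σ(R_i − R̄_i)(R_m − R̄_m) = 19.8167  ⇒  Cov = 19.8167 / 6 = 3.3028
Σ(R_m − R̄_m)² = 77.5333  ⇒  Var(R_m) = 77.5333 / 6 = 12.9222
β = Cov / Var(R_m) = 3.3028 / 12.9222 = 0.2556
MRP = 8.19% − 3.88% = 4.31%
E(R) = R_f + β × MRP = 3.88% + 0.2556 × 4.31% = 4.98%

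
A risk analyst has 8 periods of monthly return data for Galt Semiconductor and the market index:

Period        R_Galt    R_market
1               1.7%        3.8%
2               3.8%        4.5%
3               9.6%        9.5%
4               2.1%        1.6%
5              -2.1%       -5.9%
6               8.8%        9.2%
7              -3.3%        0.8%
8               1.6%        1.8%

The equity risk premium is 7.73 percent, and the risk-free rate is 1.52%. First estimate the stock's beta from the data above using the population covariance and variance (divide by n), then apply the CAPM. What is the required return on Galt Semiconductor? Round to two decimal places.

7.92%

Mean R_i = (1.7 + 3.8 + 9.6 + 2.1 − 2.1 + 8.8 − 3.3 + 1.6) / 8 = 2.7750%
Mean R_m = (3.8 + 4.5 + 9.5 + 1.6 − 5.9 + 9.2 + 0.8 + 1.8) / 8 = 3.1625%
Σ(R_i − R̄_i)(R_m − R̄_m) = 141.5025  ⇒  Cov = 141.5025 / 8 = 17.6878
Σ(R_m − R̄_m)² = 170.8188  ⇒  Var(R_m) = 170.8188 / 8 = 21.3524
β = Cov / Var(R_m) = 17.6878 / 21.3524 = 0.8284
E(R) = R_f + β × MRP = 1.52% + 0.8284 × 7.73% = 7.92%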